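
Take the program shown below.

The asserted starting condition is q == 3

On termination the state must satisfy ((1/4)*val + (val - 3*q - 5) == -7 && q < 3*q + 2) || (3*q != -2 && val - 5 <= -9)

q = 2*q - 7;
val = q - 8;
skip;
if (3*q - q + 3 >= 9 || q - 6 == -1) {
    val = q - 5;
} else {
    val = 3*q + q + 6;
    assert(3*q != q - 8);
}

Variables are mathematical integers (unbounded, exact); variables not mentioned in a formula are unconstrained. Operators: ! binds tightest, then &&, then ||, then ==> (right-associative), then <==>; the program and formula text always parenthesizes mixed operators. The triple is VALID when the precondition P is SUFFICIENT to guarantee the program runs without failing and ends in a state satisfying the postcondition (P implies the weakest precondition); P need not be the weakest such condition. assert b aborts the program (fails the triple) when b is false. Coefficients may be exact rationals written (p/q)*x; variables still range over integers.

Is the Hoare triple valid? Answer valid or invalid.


Working backward. After the program, the postcondition ((1/4)*val + (val - 3*q - 5) == -7 && q < 3*q + 2) || (3*q != -2 && val - 5 <= -9) must hold; in canonical form it is ((5/4)*val == 3*q - 2 && 2*q > -2) || (3*q != -2 && val <= -4).
Then branch requires ((7/4)*q == -17/4 && 2*q > -2) || (3*q != -2 && q <= 1); else branch requires 2*q != -8 && ((2*q == -19/2 && 2*q > -2) || (3*q != -2 && 4*q <= -10)).
Before the if: ((2*q >= 6 || q == 5) ==> (((7/4)*q == -17/4 && 2*q > -2) || (3*q != -2 && q <= 1))) && ((!(2*q >= 6 || q == 5)) ==> (2*q != -8 && ((2*q == -19/2 && 2*q > -2) || (3*q != -2 && 4*q <= -10))))
Before skip: ((2*q >= 6 || q == 5) ==> (((7/4)*q == -17/4 && 2*q > -2) || (3*q != -2 && q <= 1))) && ((!(2*q >= 6 || q == 5)) ==> (2*q != -8 && ((2*q == -19/2 && 2*q > -2) || (3*q != -2 && 4*q <= -10))))
Before val := q - 8: ((2*q >= 6 || q == 5) ==> (((7/4)*q == -17/4 && 2*q > -2) || (3*q != -2 && q <= 1))) && ((!(2*q >= 6 || q == 5)) ==> (2*q != -8 && ((2*q == -19/2 && 2*q > -2) || (3*q != -2 && 4*q <= -10))))
Before q := 2*q - 7: ((4*q >= 20 || 2*q == 12) ==> (((7/2)*q == 8 && 4*q > 12) || (6*q != 19 && 2*q <= 8))) && ((!(4*q >= 20 || 2*q == 12)) ==> (4*q != 6 && ((4*q == 9/2 && 4*q > 12) || (6*q != 19 && 8*q <= 18))))
The weakest precondition is ((4*q >= 20 || 2*q == 12) ==> (((7/2)*q == 8 && 4*q > 12) || (6*q != 19 && 2*q <= 8))) && ((!(4*q >= 20 || 2*q == 12)) ==> (4*q != 6 && ((4*q == 9/2 && 4*q > 12) || (6*q != 19 && 8*q <= 18)))).
Check whether q == 3 implies it.
Countermodel: at the initial state q = 3, the precondition holds but the weakest precondition fails.
Answer: invalid


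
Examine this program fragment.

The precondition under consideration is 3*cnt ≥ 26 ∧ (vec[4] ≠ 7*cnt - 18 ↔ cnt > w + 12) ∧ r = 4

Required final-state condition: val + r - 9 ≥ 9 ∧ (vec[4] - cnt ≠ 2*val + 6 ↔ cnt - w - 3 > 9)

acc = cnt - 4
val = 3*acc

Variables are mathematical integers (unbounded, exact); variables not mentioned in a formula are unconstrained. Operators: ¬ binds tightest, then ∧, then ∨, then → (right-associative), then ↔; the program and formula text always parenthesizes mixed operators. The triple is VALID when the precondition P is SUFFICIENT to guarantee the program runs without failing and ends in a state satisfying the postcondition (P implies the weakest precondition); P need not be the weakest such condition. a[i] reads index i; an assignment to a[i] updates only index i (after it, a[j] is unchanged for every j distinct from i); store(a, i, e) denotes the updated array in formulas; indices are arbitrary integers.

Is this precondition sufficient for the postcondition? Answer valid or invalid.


Working backward. After the program, the postcondition val + r - 9 ≥ 9 ∧ (vec[4] - cnt ≠ 2*val + 6 ↔ cnt - w - 3 > 9) must hold; in canonical form it is r + val ≥ 18 ∧ (vec[4] ≠ cnt + 2*val + 6 ↔ cnt > w + 12).
Before val := 3*acc: 3*acc + r ≥ 18 ∧ (vec[4] ≠ 6*acc + cnt + 6 ↔ cnt > w + 12)
Before acc := cnt - 4: 3*cnt + r ≥ 30 ∧ (vec[4] ≠ 7*cnt - 18 ↔ cnt > w + 12)
The weakest precondition is 3*cnt + r ≥ 30 ∧ (vec[4] ≠ 7*cnt - 18 ↔ cnt > w + 12).
Check whether 3*cnt ≥ 26 ∧ (vec[4] ≠ 7*cnt - 18 ↔ cnt > w + 12) ∧ r = 4 implies it.
Every state satisfying the precondition satisfies the weakest precondition: the implication holds.
Answer: valid


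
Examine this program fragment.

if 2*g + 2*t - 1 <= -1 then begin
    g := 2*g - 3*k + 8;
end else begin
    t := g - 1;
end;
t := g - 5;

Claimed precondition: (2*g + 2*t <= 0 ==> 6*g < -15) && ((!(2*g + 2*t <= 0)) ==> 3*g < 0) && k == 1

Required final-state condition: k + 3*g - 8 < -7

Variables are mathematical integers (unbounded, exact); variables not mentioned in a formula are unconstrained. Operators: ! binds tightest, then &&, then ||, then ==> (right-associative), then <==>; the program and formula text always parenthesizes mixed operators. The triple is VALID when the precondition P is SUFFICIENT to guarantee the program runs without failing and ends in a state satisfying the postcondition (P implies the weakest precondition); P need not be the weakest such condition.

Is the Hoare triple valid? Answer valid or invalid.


Working backward. After the program, the postcondition k + 3*g - 8 < -7 must hold; in canonical form it is 3*g + k < 1.
Before t := g - 5: 3*g + k < 1
Then branch requires 6*g < 8*k - 23; else branch requires 3*g + k < 1.
Before the if: (2*g + 2*t <= 0 ==> 6*g < 8*k - 23) && ((!(2*g + 2*t <= 0)) ==> 3*g + k < 1)
The weakest precondition is (2*g + 2*t <= 0 ==> 6*g < 8*k - 23) && ((!(2*g + 2*t <= 0)) ==> 3*g + k < 1).
Check whether (2*g + 2*t <= 0 ==> 6*g < -15) && ((!(2*g + 2*t <= 0)) ==> 3*g < 0) && k == 1 implies it.
Every state satisfying the precondition satisfies the weakest precondition: the implication holds.
Answer: valid


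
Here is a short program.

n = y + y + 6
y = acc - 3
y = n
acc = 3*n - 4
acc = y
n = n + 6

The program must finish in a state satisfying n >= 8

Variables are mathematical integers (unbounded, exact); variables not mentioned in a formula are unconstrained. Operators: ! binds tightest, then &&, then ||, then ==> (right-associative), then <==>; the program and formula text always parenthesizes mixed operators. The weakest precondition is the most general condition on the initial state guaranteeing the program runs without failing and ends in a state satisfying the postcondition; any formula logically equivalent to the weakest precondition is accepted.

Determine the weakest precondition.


Working backward. After the program, n >= 8 must hold.
Before n := n + 6: n >= 2
Before acc := y: n >= 2
Before acc := 3*n - 4: n >= 2
Before y := n: n >= 2
Before y := acc - 3: n >= 2
Before n := y + y + 6: 2*y >= -4
Answer: WP = 2*y >= -4


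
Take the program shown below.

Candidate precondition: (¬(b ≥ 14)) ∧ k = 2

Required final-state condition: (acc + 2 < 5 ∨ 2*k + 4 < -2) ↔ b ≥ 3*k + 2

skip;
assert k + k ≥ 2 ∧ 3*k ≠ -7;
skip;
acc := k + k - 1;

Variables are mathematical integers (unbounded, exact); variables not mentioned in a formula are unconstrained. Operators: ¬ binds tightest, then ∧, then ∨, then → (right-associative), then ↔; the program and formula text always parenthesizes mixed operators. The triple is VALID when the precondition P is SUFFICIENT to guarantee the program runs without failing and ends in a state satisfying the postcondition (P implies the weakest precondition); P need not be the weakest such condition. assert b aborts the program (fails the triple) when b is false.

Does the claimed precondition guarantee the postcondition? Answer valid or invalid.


Working backward. After the program, the postcondition (acc + 2 < 5 ∨ 2*k + 4 < -2) ↔ b ≥ 3*k + 2 must hold; in canonical form it is (acc < 3 ∨ 2*k < -6) ↔ b ≥ 3*k + 2.
Before acc := k + k - 1: (2*k < 4 ∨ 2*k < -6) ↔ b ≥ 3*k + 2
Before skip: (2*k < 4 ∨ 2*k < -6) ↔ b ≥ 3*k + 2
Before assert k + k ≥ 2 ∧ 3*k ≠ -7: 2*k ≥ 2 ∧ 3*k ≠ -7 ∧ ((2*k < 4 ∨ 2*k < -6) ↔ b ≥ 3*k + 2)
Before skip: 2*k ≥ 2 ∧ 3*k ≠ -7 ∧ ((2*k < 4 ∨ 2*k < -6) ↔ b ≥ 3*k + 2)
The weakest precondition is 2*k ≥ 2 ∧ 3*k ≠ -7 ∧ ((2*k < 4 ∨ 2*k < -6) ↔ b ≥ 3*k + 2).
Check whether (¬(b ≥ 14)) ∧ k = 2 implies it.
Countermodel: at the initial state b = 8, k = 2, the precondition holds but the weakest precondition fails.
Answer: invalid


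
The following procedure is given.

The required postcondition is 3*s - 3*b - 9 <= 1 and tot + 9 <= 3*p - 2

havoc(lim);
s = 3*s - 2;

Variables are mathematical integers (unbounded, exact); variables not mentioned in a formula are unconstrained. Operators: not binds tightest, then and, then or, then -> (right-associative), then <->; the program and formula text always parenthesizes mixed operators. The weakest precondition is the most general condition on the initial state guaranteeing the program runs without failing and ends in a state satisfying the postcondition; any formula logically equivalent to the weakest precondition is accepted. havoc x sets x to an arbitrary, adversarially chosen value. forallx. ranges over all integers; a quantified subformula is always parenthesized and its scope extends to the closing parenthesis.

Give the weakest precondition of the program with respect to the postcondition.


Working backward. After the program, the postcondition 3*s - 3*b - 9 <= 1 and tot + 9 <= 3*p - 2 must hold; in canonical form it is 3*s <= 3*b + 10 and tot <= 3*p - 11.
Before s := 3*s - 2: 9*s <= 3*b + 16 and tot <= 3*p - 11
Before havoc lim: 9*s <= 3*b + 16 and tot <= 3*p - 11
Answer: WP = 9*s <= 3*b + 16 and tot <= 3*p - 11


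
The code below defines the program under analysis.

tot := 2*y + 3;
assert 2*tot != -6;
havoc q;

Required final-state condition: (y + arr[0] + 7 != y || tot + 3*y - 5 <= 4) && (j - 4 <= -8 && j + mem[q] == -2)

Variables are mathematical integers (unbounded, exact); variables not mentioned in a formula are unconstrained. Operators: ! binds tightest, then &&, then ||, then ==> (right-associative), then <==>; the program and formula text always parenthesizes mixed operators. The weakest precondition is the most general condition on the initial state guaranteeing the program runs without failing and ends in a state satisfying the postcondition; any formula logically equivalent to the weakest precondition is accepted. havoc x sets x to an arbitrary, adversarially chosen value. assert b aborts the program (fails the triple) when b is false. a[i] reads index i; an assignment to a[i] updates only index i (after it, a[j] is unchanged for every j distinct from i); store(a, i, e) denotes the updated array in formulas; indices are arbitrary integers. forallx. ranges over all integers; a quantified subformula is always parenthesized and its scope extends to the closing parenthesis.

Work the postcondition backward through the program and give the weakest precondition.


Working backward. After the program, the postcondition (y + arr[0] + 7 != y || tot + 3*y - 5 <= 4) && (j - 4 <= -8 && j + mem[q] == -2) must hold; in canonical form it is (arr[0] != -7 || tot + 3*y <= 9) && j <= -4 && mem[q] + j == -2.
Before havoc q: forall q_1. ((arr[0] != -7 || tot + 3*y <= 9) && j <= -4 && mem[q_1] + j == -2)
Before assert 2*tot != -6: 2*tot != -6 && (forall q_1. ((arr[0] != -7 || tot + 3*y <= 9) && j <= -4 && mem[q_1] + j == -2))
Before tot := 2*y + 3: 4*y != -12 && (forall q_1. ((arr[0] != -7 || 5*y <= 6) && j <= -4 && mem[q_1] + j == -2))
Answer: WP = 4*y != -12 && (forall q_1. ((arr[0] != -7 || 5*y <= 6) && j <= -4 && mem[q_1] + j == -2))


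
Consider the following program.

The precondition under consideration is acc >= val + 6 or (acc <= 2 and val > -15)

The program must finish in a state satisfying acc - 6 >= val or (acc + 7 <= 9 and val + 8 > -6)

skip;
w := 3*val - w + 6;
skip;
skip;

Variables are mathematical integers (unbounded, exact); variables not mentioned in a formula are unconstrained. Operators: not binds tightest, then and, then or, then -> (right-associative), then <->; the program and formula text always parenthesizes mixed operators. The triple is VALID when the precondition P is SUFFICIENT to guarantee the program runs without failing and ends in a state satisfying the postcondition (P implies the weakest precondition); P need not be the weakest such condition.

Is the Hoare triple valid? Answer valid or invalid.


Working backward. After the program, the postcondition acc - 6 >= val or (acc + 7 <= 9 and val + 8 > -6) must hold; in canonical form it is acc >= val + 6 or (acc <= 2 and val > -14).
Before skip: acc >= val + 6 or (acc <= 2 and val > -14)
Before skip: acc >= val + 6 or (acc <= 2 and val > -14)
Before w := 3*val - w + 6: acc >= val + 6 or (acc <= 2 and val > -14)
Before skip: acc >= val + 6 or (acc <= 2 and val > -14)
The weakest precondition is acc >= val + 6 or (acc <= 2 and val > -14).
Check whether acc >= val + 6 or (acc <= 2 and val > -15) implies it.
Countermodel: at the initial state acc = -9, val = -14, the precondition holds but the weakest precondition fails.
Answer: invalid


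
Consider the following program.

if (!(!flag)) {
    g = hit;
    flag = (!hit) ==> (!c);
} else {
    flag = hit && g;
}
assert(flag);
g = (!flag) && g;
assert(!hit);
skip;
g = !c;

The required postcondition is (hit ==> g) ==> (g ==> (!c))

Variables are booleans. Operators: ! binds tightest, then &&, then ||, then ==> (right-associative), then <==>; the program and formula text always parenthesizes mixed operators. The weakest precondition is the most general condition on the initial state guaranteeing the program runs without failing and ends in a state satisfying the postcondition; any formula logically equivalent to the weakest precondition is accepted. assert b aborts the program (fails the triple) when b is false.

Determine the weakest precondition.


Working backward. After the program, (hit ==> g) ==> (g ==> (!c)) must hold.
Before g := !c: true
Before skip: true
Before assert !hit: !hit
Before g := (!flag) && g: !hit
Before assert flag: flag && (!hit)
Then branch requires ((!hit) ==> (!c)) && (!hit); else branch requires false.
Before the if: (flag ==> (((!hit) ==> (!c)) && (!hit))) && flag
Answer: WP = (flag ==> (((!hit) ==> (!c)) && (!hit))) && flag


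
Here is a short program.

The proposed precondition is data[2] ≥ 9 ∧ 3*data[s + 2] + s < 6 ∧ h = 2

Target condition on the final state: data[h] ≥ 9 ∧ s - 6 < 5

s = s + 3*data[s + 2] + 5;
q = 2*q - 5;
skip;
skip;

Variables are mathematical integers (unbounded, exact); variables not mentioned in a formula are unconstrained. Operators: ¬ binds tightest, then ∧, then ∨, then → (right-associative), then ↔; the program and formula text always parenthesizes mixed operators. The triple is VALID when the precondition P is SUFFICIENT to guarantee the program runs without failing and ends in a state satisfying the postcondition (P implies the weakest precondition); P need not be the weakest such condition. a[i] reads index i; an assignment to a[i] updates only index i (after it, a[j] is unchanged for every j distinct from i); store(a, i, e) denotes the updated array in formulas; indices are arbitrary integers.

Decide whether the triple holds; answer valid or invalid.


Working backward. After the program, the postcondition data[h] ≥ 9 ∧ s - 6 < 5 must hold; in canonical form it is data[h] ≥ 9 ∧ s < 11.
Before skip: data[h] ≥ 9 ∧ s < 11
Before skip: data[h] ≥ 9 ∧ s < 11
Before q := 2*q - 5: data[h] ≥ 9 ∧ s < 11
Before s := s + 3*data[s + 2] + 5: data[h] ≥ 9 ∧ 3*data[s + 2] + s < 6
The weakest precondition is data[h] ≥ 9 ∧ 3*data[s + 2] + s < 6.
Check whether data[2] ≥ 9 ∧ 3*data[s + 2] + s < 6 ∧ h = 2 implies it.
Every state satisfying the precondition satisfies the weakest precondition: the implication holds.
Answer: valid


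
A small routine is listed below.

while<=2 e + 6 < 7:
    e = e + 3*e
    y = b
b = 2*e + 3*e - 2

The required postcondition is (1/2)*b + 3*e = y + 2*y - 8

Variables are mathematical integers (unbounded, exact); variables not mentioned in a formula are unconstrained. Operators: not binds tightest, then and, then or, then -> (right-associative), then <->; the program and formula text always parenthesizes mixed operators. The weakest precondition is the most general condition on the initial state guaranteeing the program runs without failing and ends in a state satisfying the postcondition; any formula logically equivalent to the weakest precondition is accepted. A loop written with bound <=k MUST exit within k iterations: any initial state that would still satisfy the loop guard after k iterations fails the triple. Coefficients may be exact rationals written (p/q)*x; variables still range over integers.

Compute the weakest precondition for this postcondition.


Working backward. After the program, the postcondition (1/2)*b + 3*e = y + 2*y - 8 must hold; in canonical form it is (1/2)*b + 3*e = 3*y - 8.
Before b := 2*e + 3*e - 2: (11/2)*e = 3*y - 7
Before the loop (bound <=2), unroll the exhaustion recursion (WP_0 = exit-now case; WP_j = one more guarded iteration, up to j = 2):
  WP_0: (not (e < 1)) and (11/2)*e = 3*y - 7
  WP_1: (e < 1 -> ((not (4*e < 1)) and 22*e = 3*b - 7)) and ((not (e < 1)) -> (11/2)*e = 3*y - 7)
  WP_2: (e < 1 -> ((4*e < 1 -> ((not (16*e < 1)) and 88*e = 3*b - 7)) and ((not (4*e < 1)) -> 22*e = 3*b - 7))) and ((not (e < 1)) -> (11/2)*e = 3*y - 7)
So before the loop: (e < 1 -> ((4*e < 1 -> ((not (16*e < 1)) and 88*e = 3*b - 7)) and ((not (4*e < 1)) -> 22*e = 3*b - 7))) and ((not (e < 1)) -> (11/2)*e = 3*y - 7)
Answer: WP = (e < 1 -> ((4*e < 1 -> ((not (16*e < 1)) and 88*e = 3*b - 7)) and ((not (4*e < 1)) -> 22*e = 3*b - 7))) and ((not (e < 1)) -> (11/2)*e = 3*y - 7)


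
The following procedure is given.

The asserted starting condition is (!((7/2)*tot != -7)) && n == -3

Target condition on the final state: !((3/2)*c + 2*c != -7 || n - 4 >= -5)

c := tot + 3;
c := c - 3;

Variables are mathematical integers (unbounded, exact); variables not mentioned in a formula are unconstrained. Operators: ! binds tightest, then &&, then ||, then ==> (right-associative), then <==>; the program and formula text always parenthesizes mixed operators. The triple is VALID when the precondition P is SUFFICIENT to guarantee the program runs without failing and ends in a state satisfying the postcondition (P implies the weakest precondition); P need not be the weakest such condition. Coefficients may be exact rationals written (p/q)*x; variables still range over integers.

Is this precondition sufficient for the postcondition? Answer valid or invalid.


Working backward. After the program, the postcondition !((3/2)*c + 2*c != -7 || n - 4 >= -5) must hold; in canonical form it is !((7/2)*c != -7 || n >= -1).
Before c := c - 3: !((7/2)*c != 7/2 || n >= -1)
Before c := tot + 3: !((7/2)*tot != -7 || n >= -1)
The weakest precondition is !((7/2)*tot != -7 || n >= -1).
Check whether (!((7/2)*tot != -7)) && n == -3 implies it.
Every state satisfying the precondition satisfies the weakest precondition: the implication holds.
Answer: valid


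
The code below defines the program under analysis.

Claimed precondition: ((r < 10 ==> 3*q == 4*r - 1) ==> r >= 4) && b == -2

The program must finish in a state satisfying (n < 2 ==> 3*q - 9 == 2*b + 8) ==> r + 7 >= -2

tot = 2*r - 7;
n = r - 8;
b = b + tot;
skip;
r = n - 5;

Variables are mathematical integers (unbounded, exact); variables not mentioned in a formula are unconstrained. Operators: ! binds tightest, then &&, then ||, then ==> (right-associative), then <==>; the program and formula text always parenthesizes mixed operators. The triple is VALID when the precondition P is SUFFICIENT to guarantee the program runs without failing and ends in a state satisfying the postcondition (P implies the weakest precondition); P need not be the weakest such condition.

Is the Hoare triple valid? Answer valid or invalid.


Working backward. After the program, the postcondition (n < 2 ==> 3*q - 9 == 2*b + 8) ==> r + 7 >= -2 must hold; in canonical form it is (n < 2 ==> 3*q == 2*b + 17) ==> r >= -9.
Before r := n - 5: (n < 2 ==> 3*q == 2*b + 17) ==> n >= -4
Before skip: (n < 2 ==> 3*q == 2*b + 17) ==> n >= -4
Before b := b + tot: (n < 2 ==> 3*q == 2*b + 2*tot + 17) ==> n >= -4
Before n := r - 8: (r < 10 ==> 3*q == 2*b + 2*tot + 17) ==> r >= 4
Before tot := 2*r - 7: (r < 10 ==> 3*q == 2*b + 4*r + 3) ==> r >= 4
The weakest precondition is (r < 10 ==> 3*q == 2*b + 4*r + 3) ==> r >= 4.
Check whether ((r < 10 ==> 3*q == 4*r - 1) ==> r >= 4) && b == -2 implies it.
Every state satisfying the precondition satisfies the weakest precondition: the implication holds.
Answer: valid


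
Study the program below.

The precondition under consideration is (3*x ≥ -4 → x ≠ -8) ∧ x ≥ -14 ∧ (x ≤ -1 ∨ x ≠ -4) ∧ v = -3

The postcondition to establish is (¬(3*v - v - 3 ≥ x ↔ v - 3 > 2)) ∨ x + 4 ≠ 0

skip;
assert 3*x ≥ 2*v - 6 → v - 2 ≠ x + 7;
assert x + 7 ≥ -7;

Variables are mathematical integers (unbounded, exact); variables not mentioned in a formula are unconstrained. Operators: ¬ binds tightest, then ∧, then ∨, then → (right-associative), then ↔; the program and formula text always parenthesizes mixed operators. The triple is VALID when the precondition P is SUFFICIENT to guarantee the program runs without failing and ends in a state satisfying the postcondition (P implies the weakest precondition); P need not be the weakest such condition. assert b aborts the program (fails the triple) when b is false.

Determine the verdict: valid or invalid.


Working backward. After the program, the postcondition (¬(3*v - v - 3 ≥ x ↔ v - 3 > 2)) ∨ x + 4 ≠ 0 must hold; in canonical form it is (¬(2*v ≥ x + 3 ↔ v > 5)) ∨ x ≠ -4.
Before assert x + 7 ≥ -7: x ≥ -14 ∧ ((¬(2*v ≥ x + 3 ↔ v > 5)) ∨ x ≠ -4)
Before assert 3*x ≥ 2*v - 6 → v - 2 ≠ x + 7: (3*x ≥ 2*v - 6 → v ≠ x + 9) ∧ x ≥ -14 ∧ ((¬(2*v ≥ x + 3 ↔ v > 5)) ∨ x ≠ -4)
Before skip: (3*x ≥ 2*v - 6 → v ≠ x + 9) ∧ x ≥ -14 ∧ ((¬(2*v ≥ x + 3 ↔ v > 5)) ∨ x ≠ -4)
The weakest precondition is (3*x ≥ 2*v - 6 → v ≠ x + 9) ∧ x ≥ -14 ∧ ((¬(2*v ≥ x + 3 ↔ v > 5)) ∨ x ≠ -4).
Check whether (3*x ≥ -4 → x ≠ -8) ∧ x ≥ -14 ∧ (x ≤ -1 ∨ x ≠ -4) ∧ v = -3 implies it.
Countermodel: at the initial state v = -3, x = -4, the precondition holds but the weakest precondition fails.
Answer: invalid


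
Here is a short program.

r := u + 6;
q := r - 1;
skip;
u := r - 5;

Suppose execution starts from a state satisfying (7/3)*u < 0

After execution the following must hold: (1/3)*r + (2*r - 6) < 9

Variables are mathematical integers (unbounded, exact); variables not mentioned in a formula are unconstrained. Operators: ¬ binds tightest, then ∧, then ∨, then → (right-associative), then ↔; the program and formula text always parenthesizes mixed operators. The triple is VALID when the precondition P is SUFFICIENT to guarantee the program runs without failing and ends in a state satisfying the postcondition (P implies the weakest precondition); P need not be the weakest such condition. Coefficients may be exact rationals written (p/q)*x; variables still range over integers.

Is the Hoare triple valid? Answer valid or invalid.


Working backward. After the program, the postcondition (1/3)*r + (2*r - 6) < 9 must hold; in canonical form it is (7/3)*r < 15.
Before u := r - 5: (7/3)*r < 15
Before skip: (7/3)*r < 15
Before q := r - 1: (7/3)*r < 15
Before r := u + 6: (7/3)*u < 1
The weakest precondition is (7/3)*u < 1.
Check whether (7/3)*u < 0 implies it.
Every state satisfying the precondition satisfies the weakest precondition: the implication holds.
Answer: valid


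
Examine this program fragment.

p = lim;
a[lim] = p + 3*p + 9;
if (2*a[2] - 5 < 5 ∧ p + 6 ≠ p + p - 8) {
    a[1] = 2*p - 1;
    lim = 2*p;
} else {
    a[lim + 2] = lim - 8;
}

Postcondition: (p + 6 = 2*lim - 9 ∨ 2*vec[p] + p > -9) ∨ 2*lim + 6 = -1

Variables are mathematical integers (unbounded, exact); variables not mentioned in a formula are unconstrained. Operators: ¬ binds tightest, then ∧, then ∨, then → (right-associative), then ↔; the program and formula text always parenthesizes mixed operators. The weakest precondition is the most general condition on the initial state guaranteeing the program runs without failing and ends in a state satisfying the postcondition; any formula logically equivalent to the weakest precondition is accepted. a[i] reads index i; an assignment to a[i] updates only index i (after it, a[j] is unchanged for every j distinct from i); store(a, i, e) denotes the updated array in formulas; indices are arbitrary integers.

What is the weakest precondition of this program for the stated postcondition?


Working backward. After the program, the postcondition (p + 6 = 2*lim - 9 ∨ 2*vec[p] + p > -9) ∨ 2*lim + 6 = -1 must hold; in canonical form it is p = 2*lim - 15 ∨ 2*vec[p] + p > -9 ∨ 2*lim = -7.
Then branch requires 3*p = 15 ∨ 2*vec[p] + p > -9 ∨ 4*p = -7; else branch requires p = 2*lim - 15 ∨ 2*vec[p] + p > -9 ∨ 2*lim = -7.
Before the if: ((2*a[2] < 10 ∧ p ≠ 14) → (3*p = 15 ∨ 2*vec[p] + p > -9 ∨ 4*p = -7)) ∧ ((¬(2*a[2] < 10 ∧ p ≠ 14)) → (p = 2*lim - 15 ∨ 2*vec[p] + p > -9 ∨ 2*lim = -7))
Before a[lim] := p + 3*p + 9: ((2*store(a, lim, 4*p + 9)[2] < 10 ∧ p ≠ 14) → (3*p = 15 ∨ 2*vec[p] + p > -9 ∨ 4*p = -7)) ∧ ((¬(2*store(a, lim, 4*p + 9)[2] < 10 ∧ p ≠ 14)) → (p = 2*lim - 15 ∨ 2*vec[p] + p > -9 ∨ 2*lim = -7))
Before p := lim: ((2*store(a, lim, 4*lim + 9)[2] < 10 ∧ lim ≠ 14) → (3*lim = 15 ∨ 2*vec[lim] + lim > -9 ∨ 4*lim = -7)) ∧ ((¬(2*store(a, lim, 4*lim + 9)[2] < 10 ∧ lim ≠ 14)) → (lim = 15 ∨ 2*vec[lim] + lim > -9 ∨ 2*lim = -7))
Answer: WP = ((2*store(a, lim, 4*lim + 9)[2] < 10 ∧ lim ≠ 14) → (3*lim = 15 ∨ 2*vec[lim] + lim > -9 ∨ 4*lim = -7)) ∧ ((¬(2*store(a, lim, 4*lim + 9)[2] < 10 ∧ lim ≠ 14)) → (lim = 15 ∨ 2*vec[lim] + lim > -9 ∨ 2*lim = -7))


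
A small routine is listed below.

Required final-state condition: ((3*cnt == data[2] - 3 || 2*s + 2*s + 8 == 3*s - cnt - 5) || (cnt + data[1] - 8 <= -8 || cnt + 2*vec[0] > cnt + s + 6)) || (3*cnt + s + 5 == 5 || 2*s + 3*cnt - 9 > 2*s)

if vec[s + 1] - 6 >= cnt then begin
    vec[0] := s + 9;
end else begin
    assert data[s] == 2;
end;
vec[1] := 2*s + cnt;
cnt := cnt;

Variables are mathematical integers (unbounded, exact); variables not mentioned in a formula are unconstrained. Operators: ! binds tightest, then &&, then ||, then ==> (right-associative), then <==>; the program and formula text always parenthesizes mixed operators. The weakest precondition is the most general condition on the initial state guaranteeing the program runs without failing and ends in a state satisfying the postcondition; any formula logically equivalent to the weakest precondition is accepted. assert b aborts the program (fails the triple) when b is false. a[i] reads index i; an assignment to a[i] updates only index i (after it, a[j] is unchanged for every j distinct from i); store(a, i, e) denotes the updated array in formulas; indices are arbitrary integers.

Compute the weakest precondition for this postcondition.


Working backward. After the program, the postcondition ((3*cnt == data[2] - 3 || 2*s + 2*s + 8 == 3*s - cnt - 5) || (cnt + data[1] - 8 <= -8 || cnt + 2*vec[0] > cnt + s + 6)) || (3*cnt + s + 5 == 5 || 2*s + 3*cnt - 9 > 2*s) must hold; in canonical form it is 3*cnt == data[2] - 3 || cnt + s == -13 || data[1] + cnt <= 0 || 2*vec[0] > s + 6 || 3*cnt + s == 0 || 3*cnt > 9.
Before cnt := cnt: 3*cnt == data[2] - 3 || cnt + s == -13 || data[1] + cnt <= 0 || 2*vec[0] > s + 6 || 3*cnt + s == 0 || 3*cnt > 9
Before vec[1] := 2*s + cnt: 3*cnt == data[2] - 3 || cnt + s == -13 || data[1] + cnt <= 0 || 2*vec[0] > s + 6 || 3*cnt + s == 0 || 3*cnt > 9
Then branch requires 3*cnt == data[2] - 3 || cnt + s == -13 || data[1] + cnt <= 0 || s > -12 || 3*cnt + s == 0 || 3*cnt > 9; else branch requires data[s] == 2 && (3*cnt == data[2] - 3 || cnt + s == -13 || data[1] + cnt <= 0 || 2*vec[0] > s + 6 || 3*cnt + s == 0 || 3*cnt > 9).
Before the if: (vec[s + 1] >= cnt + 6 ==> (3*cnt == data[2] - 3 || cnt + s == -13 || data[1] + cnt <= 0 || s > -12 || 3*cnt + s == 0 || 3*cnt > 9)) && ((!(vec[s + 1] >= cnt + 6)) ==> (data[s] == 2 && (3*cnt == data[2] - 3 || cnt + s == -13 || data[1] + cnt <= 0 || 2*vec[0] > s + 6 || 3*cnt + s == 0 || 3*cnt > 9)))
Answer: WP = (vec[s + 1] >= cnt + 6 ==> (3*cnt == data[2] - 3 || cnt + s == -13 || data[1] + cnt <= 0 || s > -12 || 3*cnt + s == 0 || 3*cnt > 9)) && ((!(vec[s + 1] >= cnt + 6)) ==> (data[s] == 2 && (3*cnt == data[2] - 3 || cnt + s == -13 || data[1] + cnt <= 0 || 2*vec[0] > s + 6 || 3*cnt + s == 0 || 3*cnt > 9)))


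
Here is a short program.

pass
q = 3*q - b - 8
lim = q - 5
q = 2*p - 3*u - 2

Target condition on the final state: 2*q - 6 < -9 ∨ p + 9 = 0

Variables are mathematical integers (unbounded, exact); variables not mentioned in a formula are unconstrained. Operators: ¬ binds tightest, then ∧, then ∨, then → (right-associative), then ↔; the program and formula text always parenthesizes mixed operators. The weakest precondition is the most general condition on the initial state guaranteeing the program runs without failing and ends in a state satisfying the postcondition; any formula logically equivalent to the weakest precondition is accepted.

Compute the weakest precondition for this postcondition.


Working backward. After the program, the postcondition 2*q - 6 < -9 ∨ p + 9 = 0 must hold; in canonical form it is 2*q < -3 ∨ p = -9.
Before q := 2*p - 3*u - 2: 4*p < 6*u + 1 ∨ p = -9
Before lim := q - 5: 4*p < 6*u + 1 ∨ p = -9
Before q := 3*q - b - 8: 4*p < 6*u + 1 ∨ p = -9
Before skip: 4*p < 6*u + 1 ∨ p = -9
Answer: WP = 4*p < 6*u + 1 ∨ p = -9


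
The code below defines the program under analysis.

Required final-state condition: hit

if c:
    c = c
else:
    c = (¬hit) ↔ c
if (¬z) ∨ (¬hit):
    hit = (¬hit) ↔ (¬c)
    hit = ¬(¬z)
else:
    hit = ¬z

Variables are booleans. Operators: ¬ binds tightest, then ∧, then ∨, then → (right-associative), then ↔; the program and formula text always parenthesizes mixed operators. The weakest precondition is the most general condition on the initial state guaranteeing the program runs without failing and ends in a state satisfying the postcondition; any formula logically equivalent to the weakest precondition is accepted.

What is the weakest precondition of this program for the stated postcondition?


Working backward. After the program, hit must hold.
Then branch requires z; else branch requires ¬z.
Before the if: (((¬z) ∨ (¬hit)) → z) ∧ ((¬((¬z) ∨ (¬hit))) → (¬z))
Then branch requires (((¬z) ∨ (¬hit)) → z) ∧ ((¬((¬z) ∨ (¬hit))) → (¬z)); else branch requires (((¬z) ∨ (¬hit)) → z) ∧ ((¬((¬z) ∨ (¬hit))) → (¬z)).
Before the if: (c → ((((¬z) ∨ (¬hit)) → z) ∧ ((¬((¬z) ∨ (¬hit))) → (¬z)))) ∧ ((¬c) → ((((¬z) ∨ (¬hit)) → z) ∧ ((¬((¬z) ∨ (¬hit))) → (¬z))))
Answer: WP = (c → ((((¬z) ∨ (¬hit)) → z) ∧ ((¬((¬z) ∨ (¬hit))) → (¬z)))) ∧ ((¬c) → ((((¬z) ∨ (¬hit)) → z) ∧ ((¬((¬z) ∨ (¬hit))) → (¬z))))


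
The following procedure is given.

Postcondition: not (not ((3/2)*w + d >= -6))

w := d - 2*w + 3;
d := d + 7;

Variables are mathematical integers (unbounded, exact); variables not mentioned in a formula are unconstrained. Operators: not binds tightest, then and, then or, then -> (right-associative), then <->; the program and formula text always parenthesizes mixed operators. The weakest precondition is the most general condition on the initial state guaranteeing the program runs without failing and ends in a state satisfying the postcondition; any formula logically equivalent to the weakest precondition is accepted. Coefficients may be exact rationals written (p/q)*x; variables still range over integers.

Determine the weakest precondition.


Working backward. After the program, the postcondition not (not ((3/2)*w + d >= -6)) must hold; in canonical form it is d + (3/2)*w >= -6.
Before d := d + 7: d + (3/2)*w >= -13
Before w := d - 2*w + 3: (5/2)*d >= 3*w - 35/2
Answer: WP = (5/2)*d >= 3*w - 35/2


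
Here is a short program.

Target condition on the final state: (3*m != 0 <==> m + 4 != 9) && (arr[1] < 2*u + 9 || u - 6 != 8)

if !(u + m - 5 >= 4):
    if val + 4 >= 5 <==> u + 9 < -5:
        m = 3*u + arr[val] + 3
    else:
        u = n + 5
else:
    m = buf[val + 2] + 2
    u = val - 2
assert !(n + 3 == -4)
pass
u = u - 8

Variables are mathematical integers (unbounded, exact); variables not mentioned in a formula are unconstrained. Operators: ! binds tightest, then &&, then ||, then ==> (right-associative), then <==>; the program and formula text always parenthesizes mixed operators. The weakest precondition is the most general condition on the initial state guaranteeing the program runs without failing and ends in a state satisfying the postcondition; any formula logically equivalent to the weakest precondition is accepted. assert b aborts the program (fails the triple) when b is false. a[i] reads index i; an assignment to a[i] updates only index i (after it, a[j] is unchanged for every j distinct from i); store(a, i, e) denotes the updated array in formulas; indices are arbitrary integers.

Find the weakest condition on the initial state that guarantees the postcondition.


Working backward. After the program, the postcondition (3*m != 0 <==> m + 4 != 9) && (arr[1] < 2*u + 9 || u - 6 != 8) must hold; in canonical form it is (3*m != 0 <==> m != 5) && (arr[1] < 2*u + 9 || u != 14).
Before u := u - 8: (3*m != 0 <==> m != 5) && (arr[1] < 2*u - 7 || u != 22)
Before skip: (3*m != 0 <==> m != 5) && (arr[1] < 2*u - 7 || u != 22)
Before assert !(n + 3 == -4): (!(n == -7)) && (3*m != 0 <==> m != 5) && (arr[1] < 2*u - 7 || u != 22)
Then branch requires ((val >= 1 <==> u < -14) ==> ((!(n == -7)) && (3*arr[val] + 9*u != -9 <==> arr[val] + 3*u != 2) && (arr[1] < 2*u - 7 || u != 22))) && ((!(val >= 1 <==> u < -14)) ==> ((!(n == -7)) && (3*m != 0 <==> m != 5) && (arr[1] < 2*n + 3 || n != 17))); else branch requires (!(n == -7)) && (3*buf[val + 2] != -6 <==> buf[val + 2] != 3) && (arr[1] < 2*val - 11 || val != 24).
Before the if: ((!(m + u >= 9)) ==> (((val >= 1 <==> u < -14) ==> ((!(n == -7)) && (3*arr[val] + 9*u != -9 <==> arr[val] + 3*u != 2) && (arr[1] < 2*u - 7 || u != 22))) && ((!(val >= 1 <==> u < -14)) ==> ((!(n == -7)) && (3*m != 0 <==> m != 5) && (arr[1] < 2*n + 3 || n != 17))))) && (m + u >= 9 ==> ((!(n == -7)) && (3*buf[val + 2] != -6 <==> buf[val + 2] != 3) && (arr[1] < 2*val - 11 || val != 24)))
Answer: WP = ((!(m + u >= 9)) ==> (((val >= 1 <==> u < -14) ==> ((!(n == -7)) && (3*arr[val] + 9*u != -9 <==> arr[val] + 3*u != 2) && (arr[1] < 2*u - 7 || u != 22))) && ((!(val >= 1 <==> u < -14)) ==> ((!(n == -7)) && (3*m != 0 <==> m != 5) && (arr[1] < 2*n + 3 || n != 17))))) && (m + u >= 9 ==> ((!(n == -7)) && (3*buf[val + 2] != -6 <==> buf[val + 2] != 3) && (arr[1] < 2*val - 11 || val != 24)))


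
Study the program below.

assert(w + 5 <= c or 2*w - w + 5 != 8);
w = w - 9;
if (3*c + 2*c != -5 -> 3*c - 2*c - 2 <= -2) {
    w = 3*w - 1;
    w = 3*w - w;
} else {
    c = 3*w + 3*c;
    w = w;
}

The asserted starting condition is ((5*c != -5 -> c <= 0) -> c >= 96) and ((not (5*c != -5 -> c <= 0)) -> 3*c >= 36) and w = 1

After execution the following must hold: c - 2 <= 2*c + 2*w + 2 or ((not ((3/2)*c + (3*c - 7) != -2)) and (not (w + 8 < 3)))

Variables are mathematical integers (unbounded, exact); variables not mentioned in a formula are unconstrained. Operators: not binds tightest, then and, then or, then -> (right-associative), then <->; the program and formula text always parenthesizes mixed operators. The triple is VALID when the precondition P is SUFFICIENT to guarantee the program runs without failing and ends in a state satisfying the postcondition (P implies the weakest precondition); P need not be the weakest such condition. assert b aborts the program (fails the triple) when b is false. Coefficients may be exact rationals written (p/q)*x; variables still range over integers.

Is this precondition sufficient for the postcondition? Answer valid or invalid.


Working backward. After the program, the postcondition c - 2 <= 2*c + 2*w + 2 or ((not ((3/2)*c + (3*c - 7) != -2)) and (not (w + 8 < 3))) must hold; in canonical form it is c + 2*w >= -4 or ((not ((9/2)*c != 5)) and (not (w < -5))).
Then branch requires c + 12*w >= 0 or ((not ((9/2)*c != 5)) and (not (6*w < -3))); else branch requires 3*c + 5*w >= -4 or ((not ((27/2)*c + (27/2)*w != 5)) and (not (w < -5))).
Before the if: ((5*c != -5 -> c <= 0) -> (c + 12*w >= 0 or ((not ((9/2)*c != 5)) and (not (6*w < -3))))) and ((not (5*c != -5 -> c <= 0)) -> (3*c + 5*w >= -4 or ((not ((27/2)*c + (27/2)*w != 5)) and (not (w < -5)))))
Before w := w - 9: ((5*c != -5 -> c <= 0) -> (c + 12*w >= 108 or ((not ((9/2)*c != 5)) and (not (6*w < 51))))) and ((not (5*c != -5 -> c <= 0)) -> (3*c + 5*w >= 41 or ((not ((27/2)*c + (27/2)*w != 253/2)) and (not (w < 4)))))
Before assert w + 5 <= c or 2*w - w + 5 != 8: (w <= c - 5 or w != 3) and ((5*c != -5 -> c <= 0) -> (c + 12*w >= 108 or ((not ((9/2)*c != 5)) and (not (6*w < 51))))) and ((not (5*c != -5 -> c <= 0)) -> (3*c + 5*w >= 41 or ((not ((27/2)*c + (27/2)*w != 253/2)) and (not (w < 4)))))
The weakest precondition is (w <= c - 5 or w != 3) and ((5*c != -5 -> c <= 0) -> (c + 12*w >= 108 or ((not ((9/2)*c != 5)) and (not (6*w < 51))))) and ((not (5*c != -5 -> c <= 0)) -> (3*c + 5*w >= 41 or ((not ((27/2)*c + (27/2)*w != 253/2)) and (not (w < 4))))).
Check whether ((5*c != -5 -> c <= 0) -> c >= 96) and ((not (5*c != -5 -> c <= 0)) -> 3*c >= 36) and w = 1 implies it.
Every state satisfying the precondition satisfies the weakest precondition: the implication holds.
Answer: valid


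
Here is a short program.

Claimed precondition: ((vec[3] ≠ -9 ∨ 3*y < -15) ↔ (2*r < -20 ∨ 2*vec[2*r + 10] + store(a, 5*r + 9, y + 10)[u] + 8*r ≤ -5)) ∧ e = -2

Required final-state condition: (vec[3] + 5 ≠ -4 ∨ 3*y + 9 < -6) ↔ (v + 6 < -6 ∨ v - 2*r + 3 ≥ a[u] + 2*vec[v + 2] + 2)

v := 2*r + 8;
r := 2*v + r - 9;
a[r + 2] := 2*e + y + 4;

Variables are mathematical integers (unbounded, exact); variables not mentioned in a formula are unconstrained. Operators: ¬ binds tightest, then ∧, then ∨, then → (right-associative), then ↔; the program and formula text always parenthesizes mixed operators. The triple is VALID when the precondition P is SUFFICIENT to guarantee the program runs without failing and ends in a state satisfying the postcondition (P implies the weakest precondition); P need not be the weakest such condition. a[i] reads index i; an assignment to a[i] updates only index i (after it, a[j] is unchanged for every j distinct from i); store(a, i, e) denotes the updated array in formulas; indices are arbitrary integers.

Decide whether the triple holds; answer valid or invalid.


Working backward. After the program, the postcondition (vec[3] + 5 ≠ -4 ∨ 3*y + 9 < -6) ↔ (v + 6 < -6 ∨ v - 2*r + 3 ≥ a[u] + 2*vec[v + 2] + 2) must hold; in canonical form it is (vec[3] ≠ -9 ∨ 3*y < -15) ↔ (v < -12 ∨ v ≥ a[u] + 2*vec[v + 2] + 2*r - 1).
Before a[r + 2] := 2*e + y + 4: (vec[3] ≠ -9 ∨ 3*y < -15) ↔ (v < -12 ∨ v ≥ 2*vec[v + 2] + store(a, r + 2, 2*e + y + 4)[u] + 2*r - 1)
Before r := 2*v + r - 9: (vec[3] ≠ -9 ∨ 3*y < -15) ↔ (v < -12 ∨ 2*vec[v + 2] + store(a, r + 2*v - 7, 2*e + y + 4)[u] + 2*r + 3*v ≤ 19)
Before v := 2*r + 8: (vec[3] ≠ -9 ∨ 3*y < -15) ↔ (2*r < -20 ∨ 2*vec[2*r + 10] + store(a, 5*r + 9, 2*e + y + 4)[u] + 8*r ≤ -5)
The weakest precondition is (vec[3] ≠ -9 ∨ 3*y < -15) ↔ (2*r < -20 ∨ 2*vec[2*r + 10] + store(a, 5*r + 9, 2*e + y + 4)[u] + 8*r ≤ -5).
Check whether ((vec[3] ≠ -9 ∨ 3*y < -15) ↔ (2*r < -20 ∨ 2*vec[2*r + 10] + store(a, 5*r + 9, y + 10)[u] + 8*r ≤ -5)) ∧ e = -2 implies it.
Countermodel: at the initial state a = {[3] = 7, [9] = 7, [10] = 7, elsewhere 7}, e = -2, r = 0, u = 9, vec = {[3] = -9, [9] = 2, [10] = 0, elsewhere 2}, y = -5, the precondition holds but the weakest precondition fails.
Answer: invalid
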